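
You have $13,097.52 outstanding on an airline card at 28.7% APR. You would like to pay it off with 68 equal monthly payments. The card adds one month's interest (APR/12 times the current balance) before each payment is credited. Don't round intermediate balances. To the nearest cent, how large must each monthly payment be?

Monthly rate r = 28.7%/12 = 2.39167% = 0.0239167.
Level-payment amortization: P = B₀·r / (1 − (1+r)^(−n)) = 13097.52·0.0239167 / (1 − 1.02392^(−68)).
Denominator 1 − (1+r)^(−68) = 0.799549858.
P = 313.249 / 0.799549858 ≈ 391.78.

$391.78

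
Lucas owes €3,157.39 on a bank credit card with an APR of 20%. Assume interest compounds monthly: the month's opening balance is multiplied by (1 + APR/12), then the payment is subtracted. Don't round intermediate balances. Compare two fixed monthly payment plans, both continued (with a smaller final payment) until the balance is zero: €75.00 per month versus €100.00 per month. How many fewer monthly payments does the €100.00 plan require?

28 fewer payments

Monthly rate r = 20%/12 = 1.66667% = 0.0166667.
At €75.00/mo: n = ⌈−ln(1 − rB₀/P)/ln(1+r)⌉ = 74 payments (last €12.90); total interest = total paid − €3,157.39 = €2,330.51.
At €100.00/mo: 46 payments (last €19.60); total interest €1,362.21.
Payments saved = 74 − 46 = 28.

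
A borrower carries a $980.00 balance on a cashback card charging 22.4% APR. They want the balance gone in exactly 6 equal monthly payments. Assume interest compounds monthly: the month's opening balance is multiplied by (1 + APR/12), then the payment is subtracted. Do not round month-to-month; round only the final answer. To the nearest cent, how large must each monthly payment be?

$174.17

Monthly rate r = 22.4%/12 = 1.86667% = 0.0186667.
Level-payment amortization: P = B₀·r / (1 − (1+r)^(−n)) = 980.00·0.0186667 / (1 − 1.01867^(−6)).
Denominator 1 − (1+r)^(−6) = 0.105032161.
P = 18.2933 / 0.105032161 ≈ 174.17.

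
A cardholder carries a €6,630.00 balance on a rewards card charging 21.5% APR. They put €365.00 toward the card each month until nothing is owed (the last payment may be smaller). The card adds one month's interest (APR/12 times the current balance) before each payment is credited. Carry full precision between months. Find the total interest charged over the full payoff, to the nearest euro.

Monthly rate r = 21.5%/12 = 1.79167% = 0.0179167.
Payoff takes n = ⌈−ln(1 − rB₀/P)/ln(1+r)⌉ = ⌈22.170⌉ = 23 payments; the last is €62.64.
Total paid = 22·€365.00 + €62.64 = €8,092.64.
Total interest = total paid − principal = €8,092.64 − €6,630.00 = €1,462.64.

€1,463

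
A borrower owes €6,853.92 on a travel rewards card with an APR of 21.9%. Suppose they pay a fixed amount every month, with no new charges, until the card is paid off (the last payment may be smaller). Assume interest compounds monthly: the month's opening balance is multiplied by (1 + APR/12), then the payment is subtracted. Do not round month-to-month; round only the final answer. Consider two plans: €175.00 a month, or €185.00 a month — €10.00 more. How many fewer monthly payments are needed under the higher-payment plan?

Monthly rate r = 21.9%/12 = 1.825% = 0.01825.
At €175.00/mo: n = ⌈−ln(1 − rB₀/P)/ln(1+r)⌉ = 70 payments (last €63.73); total interest = total paid − €6,853.92 = €5,284.81.
At €185.00/mo: 63 payments (last €62.92); total interest €4,679.00.
Payments saved = 70 − 63 = 7.

7 fewer payments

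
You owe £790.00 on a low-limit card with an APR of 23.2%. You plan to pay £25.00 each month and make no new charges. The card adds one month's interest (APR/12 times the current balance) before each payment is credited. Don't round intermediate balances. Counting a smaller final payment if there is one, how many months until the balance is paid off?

50 payments

Monthly rate r = 23.2%/12 = 1.93333% = 0.0193333.
Recurrence: B ← B·(1+r) − £25.00.
Month 1: interest £15.27; balance after payment £780.27.
Month 2: interest £15.09; balance after payment £770.36.
Closed form: n = −ln(1 − rB₀/P)/ln(1+r) = −ln(0.38907)/ln(1.01933) ≈ 49.298, so the balance reaches zero during payment 50.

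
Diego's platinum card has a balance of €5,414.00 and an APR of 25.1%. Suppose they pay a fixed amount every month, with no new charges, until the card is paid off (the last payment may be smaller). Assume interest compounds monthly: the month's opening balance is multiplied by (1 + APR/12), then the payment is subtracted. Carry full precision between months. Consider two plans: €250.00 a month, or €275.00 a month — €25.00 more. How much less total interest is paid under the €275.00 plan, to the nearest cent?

Monthly rate r = 25.1%/12 = 2.09167% = 0.0209167.
At €250.00/mo: n = ⌈−ln(1 − rB₀/P)/ln(1+r)⌉ = 30 payments (last €35.67); total interest = total paid − €5,414.00 = €1,871.67.
At €275.00/mo: 26 payments (last €175.38); total interest €1,636.38.
Interest saved = €1,871.67 − €1,636.38 = €235.29.

€235.29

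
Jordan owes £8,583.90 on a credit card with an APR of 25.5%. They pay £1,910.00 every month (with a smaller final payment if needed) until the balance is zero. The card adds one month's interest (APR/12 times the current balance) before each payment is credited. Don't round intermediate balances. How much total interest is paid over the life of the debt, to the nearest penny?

£537.04

Monthly rate r = 25.5%/12 = 2.125% = 0.02125.
Payoff takes n = ⌈−ln(1 − rB₀/P)/ln(1+r)⌉ = ⌈4.774⌉ = 5 payments; the last is £1,480.94.
Total paid = 4·£1,910.00 + £1,480.94 = £9,120.94.
Total interest = total paid − principal = £9,120.94 − £8,583.90 = £537.04.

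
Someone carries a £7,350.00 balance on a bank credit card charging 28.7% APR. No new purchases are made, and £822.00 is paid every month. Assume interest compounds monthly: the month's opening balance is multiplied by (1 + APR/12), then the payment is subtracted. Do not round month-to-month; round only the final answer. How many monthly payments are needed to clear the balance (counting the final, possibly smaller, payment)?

11 months

Monthly rate r = 28.7%/12 = 2.39167% = 0.0239167.
Recurrence: B ← B·(1+r) − £822.00.
Month 1: interest £175.79; balance after payment £6,703.79.
Month 2: interest £160.33; balance after payment £6,042.12.
Closed form: n = −ln(1 − rB₀/P)/ln(1+r) = −ln(0.78615)/ln(1.02392) ≈ 10.180, so the balance reaches zero during payment 11.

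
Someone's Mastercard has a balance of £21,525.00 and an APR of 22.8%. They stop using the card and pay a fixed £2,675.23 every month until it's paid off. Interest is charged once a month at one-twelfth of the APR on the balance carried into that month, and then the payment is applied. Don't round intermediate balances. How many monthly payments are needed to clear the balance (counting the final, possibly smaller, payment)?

Monthly rate r = 22.8%/12 = 1.9% = 0.019.
Recurrence: B ← B·(1+r) − £2,675.23.
Month 1: interest £408.97; balance after payment £19,258.74.
Month 2: interest £365.92; balance after payment £16,949.43.
Closed form: n = −ln(1 − rB₀/P)/ln(1+r) = −ln(0.84713)/ln(1.019) ≈ 8.815, so the balance reaches zero during payment 9.

9 payments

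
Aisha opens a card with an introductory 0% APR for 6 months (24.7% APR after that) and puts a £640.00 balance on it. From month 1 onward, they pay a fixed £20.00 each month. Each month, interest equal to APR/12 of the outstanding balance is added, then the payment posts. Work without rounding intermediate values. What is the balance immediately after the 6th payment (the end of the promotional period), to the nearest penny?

Promo months 1–6 at r₀ = 0%/12 = 0; months 7+ at r₁ = 24.7%/12 = 0.0205833.
After month 6 (no interest yet): B = £640.00 − 6·£20.00 = £520.00.

£520.00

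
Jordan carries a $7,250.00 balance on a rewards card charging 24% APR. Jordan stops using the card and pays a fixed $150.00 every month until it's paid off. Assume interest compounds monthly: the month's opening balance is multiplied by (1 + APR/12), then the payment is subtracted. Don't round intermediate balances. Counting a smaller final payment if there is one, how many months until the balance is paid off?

172 payments

Monthly rate r = 24%/12 = 2% = 0.02.
Recurrence: B ← B·(1+r) − $150.00.
Month 1: interest $145.00; balance after payment $7,245.00.
Month 2: interest $144.90; balance after payment $7,239.90.
Closed form: n = −ln(1 − rB₀/P)/ln(1+r) = −ln(0.033333)/ln(1.02) ≈ 171.755, so the balance reaches zero during payment 172.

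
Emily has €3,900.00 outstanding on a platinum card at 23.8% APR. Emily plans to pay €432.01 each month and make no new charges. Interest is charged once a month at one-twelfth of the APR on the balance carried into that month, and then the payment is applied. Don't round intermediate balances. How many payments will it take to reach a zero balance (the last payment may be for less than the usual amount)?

11 months

Monthly rate r = 23.8%/12 = 1.98333% = 0.0198333.
Recurrence: B ← B·(1+r) − €432.01.
Month 1: interest €77.35; balance after payment €3,545.34.
Month 2: interest €70.32; balance after payment €3,183.65.
Closed form: n = −ln(1 − rB₀/P)/ln(1+r) = −ln(0.82095)/ln(1.01983) ≈ 10.046, so the balance reaches zero during payment 11.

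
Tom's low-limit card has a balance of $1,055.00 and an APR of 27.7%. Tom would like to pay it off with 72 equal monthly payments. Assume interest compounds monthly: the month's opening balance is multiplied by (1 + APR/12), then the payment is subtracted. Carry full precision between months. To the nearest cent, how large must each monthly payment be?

Monthly rate r = 27.7%/12 = 2.30833% = 0.0230833.
Level-payment amortization: P = B₀·r / (1 − (1+r)^(−n)) = 1055.00·0.0230833 / (1 − 1.02308^(−72)).
Denominator 1 − (1+r)^(−72) = 0.806621897.
P = 24.3529 / 0.806621897 ≈ 30.19.

$30.19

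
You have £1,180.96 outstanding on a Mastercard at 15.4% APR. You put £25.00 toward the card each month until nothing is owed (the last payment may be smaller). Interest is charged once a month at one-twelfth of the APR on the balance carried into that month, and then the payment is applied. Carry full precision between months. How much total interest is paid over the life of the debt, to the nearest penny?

Monthly rate r = 15.4%/12 = 1.28333% = 0.0128333.
Payoff takes n = ⌈−ln(1 − rB₀/P)/ln(1+r)⌉ = ⌈73.087⌉ = 74 payments; the last is £2.18.
Total paid = 73·£25.00 + £2.18 = £1,827.18.
Total interest = total paid − principal = £1,827.18 − £1,180.96 = £646.22.

£646.22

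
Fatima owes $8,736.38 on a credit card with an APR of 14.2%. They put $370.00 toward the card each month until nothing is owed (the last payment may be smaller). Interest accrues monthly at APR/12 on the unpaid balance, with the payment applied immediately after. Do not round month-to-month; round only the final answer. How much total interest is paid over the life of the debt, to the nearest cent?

Monthly rate r = 14.2%/12 = 1.18333% = 0.0118333.
Payoff takes n = ⌈−ln(1 − rB₀/P)/ln(1+r)⌉ = ⌈27.855⌉ = 28 payments; the last is $316.55.
Total paid = 27·$370.00 + $316.55 = $10,306.55.
Total interest = total paid − principal = $10,306.55 − $8,736.38 = $1,570.17.

$1,570.17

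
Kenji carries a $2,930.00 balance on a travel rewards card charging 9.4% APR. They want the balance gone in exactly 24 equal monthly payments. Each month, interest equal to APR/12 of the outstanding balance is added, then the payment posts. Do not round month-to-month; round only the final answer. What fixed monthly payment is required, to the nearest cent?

$134.39

Monthly rate r = 9.4%/12 = 0.783333% = 0.00783333.
Level-payment amortization: P = B₀·r / (1 − (1+r)^(−n)) = 2930.00·0.00783333 / (1 − 1.00783^(−24)).
Denominator 1 − (1+r)^(−24) = 0.170778101.
P = 22.9517 / 0.170778101 ≈ 134.39.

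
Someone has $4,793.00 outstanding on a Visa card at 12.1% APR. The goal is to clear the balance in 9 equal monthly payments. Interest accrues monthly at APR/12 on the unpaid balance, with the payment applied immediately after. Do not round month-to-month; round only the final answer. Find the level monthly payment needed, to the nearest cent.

$559.76

Monthly rate r = 12.1%/12 = 1.00833% = 0.0100833.
Level-payment amortization: P = B₀·r / (1 − (1+r)^(−n)) = 4793.00·0.0100833 / (1 − 1.01008^(−9)).
Denominator 1 − (1+r)^(−9) = 0.086338861.
P = 48.3294 / 0.086338861 ≈ 559.76.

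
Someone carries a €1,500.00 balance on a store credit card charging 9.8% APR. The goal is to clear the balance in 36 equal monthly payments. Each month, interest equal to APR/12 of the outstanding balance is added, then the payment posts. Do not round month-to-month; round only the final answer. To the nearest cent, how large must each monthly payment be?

€48.26

Monthly rate r = 9.8%/12 = 0.816667% = 0.00816667.
Level-payment amortization: P = B₀·r / (1 − (1+r)^(−n)) = 1500.00·0.00816667 / (1 − 1.00817^(−36)).
Denominator 1 − (1+r)^(−36) = 0.253833114.
P = 12.25 / 0.253833114 ≈ 48.26.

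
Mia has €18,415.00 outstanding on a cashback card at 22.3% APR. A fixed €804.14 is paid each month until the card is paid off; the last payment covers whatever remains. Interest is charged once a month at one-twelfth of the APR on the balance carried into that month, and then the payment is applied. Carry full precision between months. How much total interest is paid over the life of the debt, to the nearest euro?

€5,796

Monthly rate r = 22.3%/12 = 1.85833% = 0.0185833.
Payoff takes n = ⌈−ln(1 − rB₀/P)/ln(1+r)⌉ = ⌈30.108⌉ = 31 payments; the last is €87.24.
Total paid = 30·€804.14 + €87.24 = €24,211.44.
Total interest = total paid − principal = €24,211.44 − €18,415.00 = €5,796.44.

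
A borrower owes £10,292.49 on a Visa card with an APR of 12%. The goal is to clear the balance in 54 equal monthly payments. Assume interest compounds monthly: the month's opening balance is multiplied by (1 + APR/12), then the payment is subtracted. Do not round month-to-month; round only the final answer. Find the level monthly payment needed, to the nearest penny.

£247.60

Monthly rate r = 12%/12 = 1% = 0.01.
Level-payment amortization: P = B₀·r / (1 − (1+r)^(−n)) = 10292.49·0.01 / (1 − 1.01^(−54)).
Denominator 1 − (1+r)^(−54) = 0.415686641.
P = 102.925 / 0.415686641 ≈ 247.60.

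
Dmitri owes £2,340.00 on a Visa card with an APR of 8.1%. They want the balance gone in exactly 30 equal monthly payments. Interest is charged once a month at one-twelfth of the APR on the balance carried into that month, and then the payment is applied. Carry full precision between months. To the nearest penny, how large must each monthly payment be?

Monthly rate r = 8.1%/12 = 0.675% = 0.00675.
Level-payment amortization: P = B₀·r / (1 − (1+r)^(−n)) = 2340.00·0.00675 / (1 − 1.00675^(−30)).
Denominator 1 − (1+r)^(−30) = 0.182757673.
P = 15.795 / 0.182757673 ≈ 86.43.

£86.43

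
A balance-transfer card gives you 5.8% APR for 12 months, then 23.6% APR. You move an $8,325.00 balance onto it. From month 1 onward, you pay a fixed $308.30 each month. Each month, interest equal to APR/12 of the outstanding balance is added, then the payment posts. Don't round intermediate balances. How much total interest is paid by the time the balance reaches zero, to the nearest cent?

Promo months 1–12 at r₀ = 5.8%/12 = 0.00483333; months 13+ at r₁ = 23.6%/12 = 0.0196667.
After month 12: iterate B ← B·(1+r₀) − $308.30 for 12 months → $5,021.35.
Then at r₁ with $308.30/mo: n₂ = −ln(1 − r₁·B/P)/ln(1+r₁) ≈ 19.83 → 20 more payments.
Total paid = 31·$308.30 + $255.07 = $9,812.37; interest = $9,812.37 − $8,325.00 = $1,487.37.

$1,487.37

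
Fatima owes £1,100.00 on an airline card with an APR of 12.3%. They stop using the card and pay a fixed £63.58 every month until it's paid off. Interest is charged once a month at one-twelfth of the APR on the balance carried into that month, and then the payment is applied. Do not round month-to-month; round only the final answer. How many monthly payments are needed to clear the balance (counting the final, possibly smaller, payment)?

Monthly rate r = 12.3%/12 = 1.025% = 0.01025.
Recurrence: B ← B·(1+r) − £63.58.
Month 1: interest £11.28; balance after payment £1,047.70.
Month 2: interest £10.74; balance after payment £994.85.
Closed form: n = −ln(1 − rB₀/P)/ln(1+r) = −ln(0.82266)/ln(1.01025) ≈ 19.142, so the balance reaches zero during payment 20.

20 payments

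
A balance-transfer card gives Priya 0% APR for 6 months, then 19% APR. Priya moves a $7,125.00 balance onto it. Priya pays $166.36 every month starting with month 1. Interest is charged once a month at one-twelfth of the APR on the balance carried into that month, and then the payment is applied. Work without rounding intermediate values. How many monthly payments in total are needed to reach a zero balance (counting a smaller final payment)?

62 months

Promo months 1–6 at r₀ = 0%/12 = 0; months 7+ at r₁ = 19%/12 = 0.0158333.
After month 6 (no interest yet): B = $7,125.00 − 6·$166.36 = $6,126.84.
Then at r₁ with $166.36/mo: n₂ = −ln(1 − r₁·B/P)/ln(1+r₁) ≈ 55.70 → 56 more payments.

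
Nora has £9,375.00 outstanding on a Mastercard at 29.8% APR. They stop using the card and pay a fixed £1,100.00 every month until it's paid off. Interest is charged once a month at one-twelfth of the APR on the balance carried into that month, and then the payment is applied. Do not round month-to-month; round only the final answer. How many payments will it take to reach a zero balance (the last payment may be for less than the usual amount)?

10 months

Monthly rate r = 29.8%/12 = 2.48333% = 0.0248333.
Recurrence: B ← B·(1+r) − £1,100.00.
Month 1: interest £232.81; balance after payment £8,507.81.
Month 2: interest £211.28; balance after payment £7,619.09.
Closed form: n = −ln(1 − rB₀/P)/ln(1+r) = −ln(0.78835)/ln(1.02483) ≈ 9.695, so the balance reaches zero during payment 10.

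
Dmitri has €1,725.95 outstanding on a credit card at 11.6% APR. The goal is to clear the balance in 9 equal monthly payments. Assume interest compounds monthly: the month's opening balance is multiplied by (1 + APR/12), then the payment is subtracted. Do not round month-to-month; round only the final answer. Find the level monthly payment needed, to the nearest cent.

€201.16

Monthly rate r = 11.6%/12 = 0.966667% = 0.00966667.
Level-payment amortization: P = B₀·r / (1 − (1+r)^(−n)) = 1725.95·0.00966667 / (1 − 1.00967^(−9)).
Denominator 1 − (1+r)^(−9) = 0.0829398278.
P = 16.6842 / 0.0829398278 ≈ 201.16.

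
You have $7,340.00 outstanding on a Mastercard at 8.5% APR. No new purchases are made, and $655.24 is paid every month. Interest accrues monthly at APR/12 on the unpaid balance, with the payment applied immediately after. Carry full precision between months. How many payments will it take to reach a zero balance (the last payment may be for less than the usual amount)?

12 months

Monthly rate r = 8.5%/12 = 0.708333% = 0.00708333.
Recurrence: B ← B·(1+r) − $655.24.
Month 1: interest $51.99; balance after payment $6,736.75.
Month 2: interest $47.72; balance after payment $6,129.23.
Closed form: n = −ln(1 − rB₀/P)/ln(1+r) = −ln(0.92065)/ln(1.00708) ≈ 11.713, so the balance reaches zero during payment 12.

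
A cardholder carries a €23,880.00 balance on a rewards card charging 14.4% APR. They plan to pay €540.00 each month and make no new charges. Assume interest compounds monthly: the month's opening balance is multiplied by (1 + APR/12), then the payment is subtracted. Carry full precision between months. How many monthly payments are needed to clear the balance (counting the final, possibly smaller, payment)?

Monthly rate r = 14.4%/12 = 1.2% = 0.012.
Recurrence: B ← B·(1+r) − €540.00.
Month 1: interest €286.56; balance after payment €23,626.56.
Month 2: interest €283.52; balance after payment €23,370.08.
Closed form: n = −ln(1 − rB₀/P)/ln(1+r) = −ln(0.46933)/ln(1.012) ≈ 63.414, so the balance reaches zero during payment 64.

64 payments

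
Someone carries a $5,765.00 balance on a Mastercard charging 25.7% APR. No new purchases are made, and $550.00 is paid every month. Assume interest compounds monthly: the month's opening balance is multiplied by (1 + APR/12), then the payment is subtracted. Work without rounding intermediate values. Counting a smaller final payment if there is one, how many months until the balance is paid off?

Monthly rate r = 25.7%/12 = 2.14167% = 0.0214167.
Recurrence: B ← B·(1+r) − $550.00.
Month 1: interest $123.47; balance after payment $5,338.47.
Month 2: interest $114.33; balance after payment $4,902.80.
Closed form: n = −ln(1 − rB₀/P)/ln(1+r) = −ln(0.77551)/ln(1.02142) ≈ 11.997, so the balance reaches zero during payment 12.

12 payments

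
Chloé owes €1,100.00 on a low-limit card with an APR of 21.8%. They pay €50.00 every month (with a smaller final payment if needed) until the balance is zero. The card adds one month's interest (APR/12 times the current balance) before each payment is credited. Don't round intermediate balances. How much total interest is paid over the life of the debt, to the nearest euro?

€317

Monthly rate r = 21.8%/12 = 1.81667% = 0.0181667.
Payoff takes n = ⌈−ln(1 − rB₀/P)/ln(1+r)⌉ = ⌈28.343⌉ = 29 payments; the last is €17.23.
Total paid = 28·€50.00 + €17.23 = €1,417.23.
Total interest = total paid − principal = €1,417.23 − €1,100.00 = €317.23.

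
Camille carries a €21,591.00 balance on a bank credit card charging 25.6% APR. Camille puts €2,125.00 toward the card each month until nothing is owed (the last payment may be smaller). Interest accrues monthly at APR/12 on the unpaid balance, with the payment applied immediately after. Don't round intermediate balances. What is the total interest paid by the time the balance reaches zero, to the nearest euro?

Monthly rate r = 25.6%/12 = 2.13333% = 0.0213333.
Payoff takes n = ⌈−ln(1 − rB₀/P)/ln(1+r)⌉ = ⌈11.574⌉ = 12 payments; the last is €1,224.91.
Total paid = 11·€2,125.00 + €1,224.91 = €24,599.91.
Total interest = total paid − principal = €24,599.91 − €21,591.00 = €3,008.91.

€3,009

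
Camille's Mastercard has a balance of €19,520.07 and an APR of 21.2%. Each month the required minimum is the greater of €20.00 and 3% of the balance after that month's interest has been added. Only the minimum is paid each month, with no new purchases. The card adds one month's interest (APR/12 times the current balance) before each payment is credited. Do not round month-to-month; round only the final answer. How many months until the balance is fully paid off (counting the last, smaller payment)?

312 months

Monthly rate r = 21.2%/12 = 1.76667% = 0.0176667.
While 3% of the post-interest balance exceeds €20.00, each month B ← (B·(1+r))·(1 − 0.03), i.e. B shrinks by the factor (1+r)·0.97 = 0.98714.
This holds for months 1–263. Entering month 264 the balance is €648.20; 3% of the post-interest balance is now below €20.00, so the flat €20.00 minimum applies from here.
From month 264 a fixed €20.00 at rate r clears €648.20 in 49 more payments. Total: 263 + 49 = 312 months.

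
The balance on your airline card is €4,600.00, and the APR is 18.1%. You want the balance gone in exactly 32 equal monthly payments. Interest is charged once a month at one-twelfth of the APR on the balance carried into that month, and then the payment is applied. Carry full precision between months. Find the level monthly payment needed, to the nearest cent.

Monthly rate r = 18.1%/12 = 1.50833% = 0.0150833.
Level-payment amortization: P = B₀·r / (1 − (1+r)^(−n)) = 4600.00·0.0150833 / (1 − 1.01508^(−32)).
Denominator 1 − (1+r)^(−32) = 0.380636381.
P = 69.3833 / 0.380636381 ≈ 182.28.

€182.28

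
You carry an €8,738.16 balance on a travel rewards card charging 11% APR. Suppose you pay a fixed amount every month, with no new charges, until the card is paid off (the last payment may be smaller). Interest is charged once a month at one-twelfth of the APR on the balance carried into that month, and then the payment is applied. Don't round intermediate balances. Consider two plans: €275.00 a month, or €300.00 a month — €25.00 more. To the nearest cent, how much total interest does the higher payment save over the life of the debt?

Monthly rate r = 11%/12 = 0.916667% = 0.00916667.
At €275.00/mo: n = ⌈−ln(1 − rB₀/P)/ln(1+r)⌉ = 38 payments (last €201.02); total interest = total paid − €8,738.16 = €1,637.86.
At €300.00/mo: 35 payments (last €11.95); total interest €1,473.79.
Interest saved = €1,637.86 − €1,473.79 = €164.07.

€164.07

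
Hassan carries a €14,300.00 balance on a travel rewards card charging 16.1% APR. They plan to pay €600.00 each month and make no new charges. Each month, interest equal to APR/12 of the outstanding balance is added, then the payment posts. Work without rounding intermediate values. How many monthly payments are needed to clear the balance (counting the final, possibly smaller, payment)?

Monthly rate r = 16.1%/12 = 1.34167% = 0.0134167.
Recurrence: B ← B·(1+r) − €600.00.
Month 1: interest €191.86; balance after payment €13,891.86.
Month 2: interest €186.38; balance after payment €13,478.24.
Closed form: n = −ln(1 − rB₀/P)/ln(1+r) = −ln(0.68024)/ln(1.01342) ≈ 28.911, so the balance reaches zero during payment 29.

29 payments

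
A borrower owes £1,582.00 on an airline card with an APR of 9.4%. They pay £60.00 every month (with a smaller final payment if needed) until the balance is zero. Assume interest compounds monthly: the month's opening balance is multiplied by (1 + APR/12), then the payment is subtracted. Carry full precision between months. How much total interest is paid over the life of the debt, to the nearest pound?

£197

Monthly rate r = 9.4%/12 = 0.783333% = 0.00783333.
Payoff takes n = ⌈−ln(1 − rB₀/P)/ln(1+r)⌉ = ⌈29.650⌉ = 30 payments; the last is £39.03.
Total paid = 29·£60.00 + £39.03 = £1,779.03.
Total interest = total paid − principal = £1,779.03 − £1,582.00 = £197.03.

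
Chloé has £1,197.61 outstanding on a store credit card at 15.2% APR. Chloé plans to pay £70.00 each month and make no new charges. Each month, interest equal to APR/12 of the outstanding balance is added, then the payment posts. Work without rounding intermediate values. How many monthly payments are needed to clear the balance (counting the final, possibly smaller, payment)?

Monthly rate r = 15.2%/12 = 1.26667% = 0.0126667.
Recurrence: B ← B·(1+r) − £70.00.
Month 1: interest £15.17; balance after payment £1,142.78.
Month 2: interest £14.48; balance after payment £1,087.25.
Closed form: n = −ln(1 − rB₀/P)/ln(1+r) = −ln(0.78329)/ln(1.01267) ≈ 19.405, so the balance reaches zero during payment 20.

20 payments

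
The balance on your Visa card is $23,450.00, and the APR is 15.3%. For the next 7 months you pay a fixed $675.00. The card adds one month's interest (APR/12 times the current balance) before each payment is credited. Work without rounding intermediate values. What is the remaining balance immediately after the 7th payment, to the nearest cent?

$20,715.07

Monthly rate r = 15.3%/12 = 1.275% = 0.01275.
Each month: B ← B·(1+r) − $675.00.
Month 1: interest $298.99; balance after payment $23,073.99.
Month 2: interest $294.19; balance after payment $22,693.18.
Month 3: interest $289.34; balance after payment $22,307.52.
Month 4: interest $284.42; balance after payment $21,916.94.
Month 5: interest $279.44; balance after payment $21,521.38.
Month 6: interest $274.40; balance after payment $21,120.78.
Month 7: interest $269.29; balance after payment $20,715.07.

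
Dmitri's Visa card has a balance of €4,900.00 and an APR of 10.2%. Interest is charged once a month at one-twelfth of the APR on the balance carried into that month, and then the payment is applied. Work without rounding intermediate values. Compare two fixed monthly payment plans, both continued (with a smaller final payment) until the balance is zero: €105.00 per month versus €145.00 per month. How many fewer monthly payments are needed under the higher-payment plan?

19 fewer payments

Monthly rate r = 10.2%/12 = 0.85% = 0.0085.
At €105.00/mo: n = ⌈−ln(1 − rB₀/P)/ln(1+r)⌉ = 60 payments (last €73.35); total interest = total paid − €4,900.00 = €1,368.35.
At €145.00/mo: 41 payments (last €0.85); total interest €900.85.
Payments saved = 60 − 41 = 19.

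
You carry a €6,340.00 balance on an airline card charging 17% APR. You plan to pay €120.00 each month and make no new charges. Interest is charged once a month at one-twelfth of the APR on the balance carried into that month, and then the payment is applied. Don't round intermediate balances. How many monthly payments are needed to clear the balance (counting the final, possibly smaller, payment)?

Monthly rate r = 17%/12 = 1.41667% = 0.0141667.
Recurrence: B ← B·(1+r) − €120.00.
Month 1: interest €89.82; balance after payment €6,309.82.
Month 2: interest €89.39; balance after payment €6,279.21.
Closed form: n = −ln(1 − rB₀/P)/ln(1+r) = −ln(0.25153)/ln(1.01417) ≈ 98.114, so the balance reaches zero during payment 99.

99 payments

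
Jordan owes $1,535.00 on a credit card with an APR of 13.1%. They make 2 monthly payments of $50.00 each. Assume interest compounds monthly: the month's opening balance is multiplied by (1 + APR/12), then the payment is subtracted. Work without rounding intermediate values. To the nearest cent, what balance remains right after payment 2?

$1,468.15

Monthly rate r = 13.1%/12 = 1.09167% = 0.0109167.
Each month: B ← B·(1+r) − $50.00.
Month 1: interest $16.76; balance after payment $1,501.76.
Month 2: interest $16.39; balance after payment $1,468.15.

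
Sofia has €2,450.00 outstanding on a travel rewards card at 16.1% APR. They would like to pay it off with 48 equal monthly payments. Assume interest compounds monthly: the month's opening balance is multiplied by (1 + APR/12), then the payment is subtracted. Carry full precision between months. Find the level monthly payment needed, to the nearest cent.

€69.56

Monthly rate r = 16.1%/12 = 1.34167% = 0.0134167.
Level-payment amortization: P = B₀·r / (1 − (1+r)^(−n)) = 2450.00·0.0134167 / (1 − 1.01342^(−48)).
Denominator 1 − (1+r)^(−48) = 0.472558906.
P = 32.8708 / 0.472558906 ≈ 69.56.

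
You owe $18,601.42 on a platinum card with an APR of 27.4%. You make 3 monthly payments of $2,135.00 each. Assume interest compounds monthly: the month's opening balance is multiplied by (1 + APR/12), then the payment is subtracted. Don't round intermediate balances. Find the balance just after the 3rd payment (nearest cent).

Monthly rate r = 27.4%/12 = 2.28333% = 0.0228333.
Each month: B ← B·(1+r) − $2,135.00.
Month 1: interest $424.73; balance after payment $16,891.15.
Month 2: interest $385.68; balance after payment $15,141.83.
Month 3: interest $345.74; balance after payment $13,352.57.

$13,352.57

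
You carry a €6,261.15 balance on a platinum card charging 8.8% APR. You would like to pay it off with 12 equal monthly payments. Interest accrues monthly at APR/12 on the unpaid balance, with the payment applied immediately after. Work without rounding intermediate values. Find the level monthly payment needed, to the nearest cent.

Monthly rate r = 8.8%/12 = 0.733333% = 0.00733333.
Level-payment amortization: P = B₀·r / (1 − (1+r)^(−n)) = 6261.15·0.00733333 / (1 − 1.00733^(−12)).
Denominator 1 − (1+r)^(−12) = 0.0839450272.
P = 45.9151 / 0.0839450272 ≈ 546.97.

€546.97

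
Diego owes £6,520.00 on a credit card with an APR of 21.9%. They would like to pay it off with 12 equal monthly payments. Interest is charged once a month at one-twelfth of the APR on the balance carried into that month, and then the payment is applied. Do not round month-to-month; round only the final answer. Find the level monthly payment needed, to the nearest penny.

£609.92

Monthly rate r = 21.9%/12 = 1.825% = 0.01825.
Level-payment amortization: P = B₀·r / (1 − (1+r)^(−n)) = 6520.00·0.01825 / (1 − 1.01825^(−12)).
Denominator 1 − (1+r)^(−12) = 0.195090645.
P = 118.99 / 0.195090645 ≈ 609.92.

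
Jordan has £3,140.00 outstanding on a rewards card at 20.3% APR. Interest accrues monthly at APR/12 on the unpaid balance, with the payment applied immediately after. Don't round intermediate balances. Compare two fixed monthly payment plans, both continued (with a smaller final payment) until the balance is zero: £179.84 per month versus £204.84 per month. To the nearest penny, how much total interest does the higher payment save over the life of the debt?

Monthly rate r = 20.3%/12 = 1.69167% = 0.0169167.
At £179.84/mo: n = ⌈−ln(1 − rB₀/P)/ln(1+r)⌉ = 21 payments (last £156.38); total interest = total paid − £3,140.00 = £613.18.
At £204.84/mo: 18 payments (last £183.37); total interest £525.65.
Interest saved = £613.18 − £525.65 = £87.53.

£87.53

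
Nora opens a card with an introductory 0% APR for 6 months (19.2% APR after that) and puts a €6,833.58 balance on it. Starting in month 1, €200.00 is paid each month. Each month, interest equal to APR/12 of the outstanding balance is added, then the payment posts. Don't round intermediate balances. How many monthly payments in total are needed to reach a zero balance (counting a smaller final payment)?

44 payments

Promo months 1–6 at r₀ = 0%/12 = 0; months 7+ at r₁ = 19.2%/12 = 0.016.
After month 6 (no interest yet): B = €6,833.58 − 6·€200.00 = €5,633.58.
Then at r₁ with €200.00/mo: n₂ = −ln(1 − r₁·B/P)/ln(1+r₁) ≈ 37.74 → 38 more payments.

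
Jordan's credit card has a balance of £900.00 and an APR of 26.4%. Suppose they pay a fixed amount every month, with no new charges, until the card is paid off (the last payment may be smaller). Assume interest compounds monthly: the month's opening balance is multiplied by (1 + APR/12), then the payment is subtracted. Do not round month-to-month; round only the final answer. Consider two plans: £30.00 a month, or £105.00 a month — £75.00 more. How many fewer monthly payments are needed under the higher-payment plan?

40 fewer payments

Monthly rate r = 26.4%/12 = 2.2% = 0.022.
At £30.00/mo: n = ⌈−ln(1 − rB₀/P)/ln(1+r)⌉ = 50 payments (last £17.31); total interest = total paid − £900.00 = £587.31.
At £105.00/mo: 10 payments (last £63.51); total interest £108.51.
Payments saved = 50 − 10 = 40.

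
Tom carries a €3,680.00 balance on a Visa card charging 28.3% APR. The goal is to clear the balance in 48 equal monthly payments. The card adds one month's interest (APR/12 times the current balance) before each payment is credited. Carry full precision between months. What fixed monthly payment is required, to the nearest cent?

Monthly rate r = 28.3%/12 = 2.35833% = 0.0235833.
Level-payment amortization: P = B₀·r / (1 − (1+r)^(−n)) = 3680.00·0.0235833 / (1 − 1.02358^(−48)).
Denominator 1 − (1+r)^(−48) = 0.673347398.
P = 86.7867 / 0.673347398 ≈ 128.89.

€128.89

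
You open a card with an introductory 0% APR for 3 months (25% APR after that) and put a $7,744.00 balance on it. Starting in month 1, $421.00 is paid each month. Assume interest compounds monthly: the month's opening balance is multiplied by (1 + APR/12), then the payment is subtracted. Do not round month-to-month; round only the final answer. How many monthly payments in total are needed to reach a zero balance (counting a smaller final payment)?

Promo months 1–3 at r₀ = 0%/12 = 0; months 4+ at r₁ = 25%/12 = 0.0208333.
After month 3 (no interest yet): B = $7,744.00 − 3·$421.00 = $6,481.00.
Then at r₁ with $421.00/mo: n₂ = −ln(1 − r₁·B/P)/ln(1+r₁) ≈ 18.75 → 19 more payments.

22 months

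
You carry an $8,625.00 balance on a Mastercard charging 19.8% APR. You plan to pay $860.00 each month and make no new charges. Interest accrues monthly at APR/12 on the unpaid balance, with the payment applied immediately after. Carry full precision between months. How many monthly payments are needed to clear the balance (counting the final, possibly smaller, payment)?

12 payments

Monthly rate r = 19.8%/12 = 1.65% = 0.0165.
Recurrence: B ← B·(1+r) − $860.00.
Month 1: interest $142.31; balance after payment $7,907.31.
Month 2: interest $130.47; balance after payment $7,177.78.
Closed form: n = −ln(1 − rB₀/P)/ln(1+r) = −ln(0.83452)/ln(1.0165) ≈ 11.054, so the balance reaches zero during payment 12.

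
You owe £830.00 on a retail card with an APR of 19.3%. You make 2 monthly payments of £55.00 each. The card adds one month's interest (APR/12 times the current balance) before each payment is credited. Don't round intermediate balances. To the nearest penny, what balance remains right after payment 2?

Monthly rate r = 19.3%/12 = 1.60833% = 0.0160833.
Each month: B ← B·(1+r) − £55.00.
Month 1: interest £13.35; balance after payment £788.35.
Month 2: interest £12.68; balance after payment £746.03.

£746.03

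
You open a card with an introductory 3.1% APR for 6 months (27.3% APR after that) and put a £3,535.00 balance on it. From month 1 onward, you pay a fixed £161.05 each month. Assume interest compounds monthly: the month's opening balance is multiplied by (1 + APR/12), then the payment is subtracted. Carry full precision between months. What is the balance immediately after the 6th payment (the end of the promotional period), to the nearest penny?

£2,617.59

Promo months 1–6 at r₀ = 3.1%/12 = 0.00258333; months 7+ at r₁ = 27.3%/12 = 0.02275.
After month 6: iterate B ← B·(1+r₀) − £161.05 for 6 months → £2,617.59.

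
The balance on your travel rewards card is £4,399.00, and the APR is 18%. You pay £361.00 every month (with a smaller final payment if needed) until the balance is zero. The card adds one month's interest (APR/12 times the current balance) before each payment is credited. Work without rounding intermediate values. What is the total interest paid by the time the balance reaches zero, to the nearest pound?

£496

Monthly rate r = 18%/12 = 1.5% = 0.015.
Payoff takes n = ⌈−ln(1 − rB₀/P)/ln(1+r)⌉ = ⌈13.557⌉ = 14 payments; the last is £201.91.
Total paid = 13·£361.00 + £201.91 = £4,894.91.
Total interest = total paid − principal = £4,894.91 − £4,399.00 = £495.91.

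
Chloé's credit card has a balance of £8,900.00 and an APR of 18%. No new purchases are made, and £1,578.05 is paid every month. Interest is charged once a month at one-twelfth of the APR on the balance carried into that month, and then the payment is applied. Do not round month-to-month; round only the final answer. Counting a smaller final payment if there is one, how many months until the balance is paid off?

Monthly rate r = 18%/12 = 1.5% = 0.015.
Recurrence: B ← B·(1+r) − £1,578.05.
Month 1: interest £133.50; balance after payment £7,455.45.
Month 2: interest £111.83; balance after payment £5,989.23.
Month 3: interest £89.84; balance after payment £4,501.02.
Month 4: interest £67.52; balance after payment £2,990.49.
Month 5: interest £44.86; balance after payment £1,457.29.
Month 6: interest £21.86; balance after payment £0.00.

6 months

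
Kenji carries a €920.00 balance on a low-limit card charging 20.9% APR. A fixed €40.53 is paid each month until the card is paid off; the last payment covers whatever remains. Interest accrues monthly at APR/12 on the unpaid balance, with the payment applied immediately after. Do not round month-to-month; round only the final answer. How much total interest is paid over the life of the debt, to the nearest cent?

Monthly rate r = 20.9%/12 = 1.74167% = 0.0174167.
Payoff takes n = ⌈−ln(1 − rB₀/P)/ln(1+r)⌉ = ⌈29.137⌉ = 30 payments; the last is €5.59.
Total paid = 29·€40.53 + €5.59 = €1,180.96.
Total interest = total paid − principal = €1,180.96 − €920.00 = €260.96.

€260.96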